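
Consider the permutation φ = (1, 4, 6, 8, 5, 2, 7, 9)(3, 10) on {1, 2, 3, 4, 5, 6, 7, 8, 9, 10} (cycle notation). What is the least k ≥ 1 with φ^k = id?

The cycle type of φ is (8, 2).
The order of φ is the least common multiple of its cycle lengths: lcm(8, 2) = 8.

8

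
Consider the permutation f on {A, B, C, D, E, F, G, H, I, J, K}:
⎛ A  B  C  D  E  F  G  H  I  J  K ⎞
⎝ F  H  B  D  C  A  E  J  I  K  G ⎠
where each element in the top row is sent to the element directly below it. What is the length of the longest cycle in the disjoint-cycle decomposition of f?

Decomposing into disjoint cycles gives (A, F)(B, H, J, K, G, E, C); the longest has length 7.

7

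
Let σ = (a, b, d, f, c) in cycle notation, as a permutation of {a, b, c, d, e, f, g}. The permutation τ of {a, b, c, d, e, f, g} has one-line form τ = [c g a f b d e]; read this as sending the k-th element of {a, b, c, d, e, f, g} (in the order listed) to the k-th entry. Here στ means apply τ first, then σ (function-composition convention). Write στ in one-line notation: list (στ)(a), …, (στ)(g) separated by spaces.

For each element, apply τ then σ: a → c → a; b → g → g; c → a → b; d → f → c; e → b → d; f → d → f; g → e → e.
Collecting the images, στ = [a g b c d f e].

a g b c d f e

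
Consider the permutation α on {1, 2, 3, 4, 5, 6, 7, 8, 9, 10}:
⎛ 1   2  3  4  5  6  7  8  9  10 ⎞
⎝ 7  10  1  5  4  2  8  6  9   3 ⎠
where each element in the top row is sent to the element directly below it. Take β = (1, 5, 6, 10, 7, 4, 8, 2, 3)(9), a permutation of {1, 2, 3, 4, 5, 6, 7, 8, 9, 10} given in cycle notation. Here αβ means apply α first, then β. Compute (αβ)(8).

10

α(8) = 6, then β(6) = 10; composing gives (αβ)(8) = 10.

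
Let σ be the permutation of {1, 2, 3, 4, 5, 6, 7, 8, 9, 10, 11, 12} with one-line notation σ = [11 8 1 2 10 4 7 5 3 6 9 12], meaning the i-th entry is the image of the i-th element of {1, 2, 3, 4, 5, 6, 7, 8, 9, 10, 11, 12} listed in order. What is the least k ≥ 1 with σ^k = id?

12

Writing σ as disjoint cycles, the cycle lengths are 6, 4, 1, 1.
The order of σ is the least common multiple of its cycle lengths: lcm(6, 4) = 12.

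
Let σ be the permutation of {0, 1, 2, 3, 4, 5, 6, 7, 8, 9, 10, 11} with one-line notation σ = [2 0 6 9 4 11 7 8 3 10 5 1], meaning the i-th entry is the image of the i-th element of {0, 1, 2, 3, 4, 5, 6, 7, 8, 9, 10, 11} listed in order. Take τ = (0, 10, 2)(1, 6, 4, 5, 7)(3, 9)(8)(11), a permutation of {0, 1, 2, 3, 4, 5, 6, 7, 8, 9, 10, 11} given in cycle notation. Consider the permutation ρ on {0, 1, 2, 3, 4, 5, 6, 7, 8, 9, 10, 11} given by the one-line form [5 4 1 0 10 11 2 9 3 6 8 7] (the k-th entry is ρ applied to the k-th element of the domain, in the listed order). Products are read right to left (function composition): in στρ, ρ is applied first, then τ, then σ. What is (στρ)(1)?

(στρ)(1) = σ(τ(ρ(1))). ρ(1) = 4, then τ(4) = 5, then σ(5) = 11, so the result is 11.

11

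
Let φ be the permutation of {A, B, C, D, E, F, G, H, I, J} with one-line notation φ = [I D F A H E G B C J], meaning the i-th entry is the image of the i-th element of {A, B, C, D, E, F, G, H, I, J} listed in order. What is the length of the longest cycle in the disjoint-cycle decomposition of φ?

8

Decomposing into disjoint cycles gives (A, I, C, F, E, H, B, D); the longest has length 8.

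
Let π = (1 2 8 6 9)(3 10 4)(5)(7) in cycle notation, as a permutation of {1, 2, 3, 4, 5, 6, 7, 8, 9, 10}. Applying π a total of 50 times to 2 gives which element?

2 lies in the 5-cycle (1 2 8 6 9).
Since the cycle has length 5, π^50 acts on it the same as π^0 (50 mod 5 = 0).
So π^50(2) = 2.

2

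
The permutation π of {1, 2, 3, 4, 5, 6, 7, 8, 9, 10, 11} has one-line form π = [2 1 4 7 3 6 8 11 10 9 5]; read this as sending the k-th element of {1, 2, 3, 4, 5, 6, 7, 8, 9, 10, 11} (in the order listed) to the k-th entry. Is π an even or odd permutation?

odd

In disjoint-cycle form the cycle lengths are 6, 2, 2, 1.
A cycle of length ℓ contributes ℓ−1 transpositions, so π is a product of 5 + 1 + 1 = 7 transpositions — odd.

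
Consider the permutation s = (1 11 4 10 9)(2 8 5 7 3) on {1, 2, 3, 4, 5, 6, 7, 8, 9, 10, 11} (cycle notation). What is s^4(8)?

2

8 lies in the 5-cycle (2 8 5 7 3).
Stepping 4 places around the cycle: 8 → 5 → 7 → 3 → 2.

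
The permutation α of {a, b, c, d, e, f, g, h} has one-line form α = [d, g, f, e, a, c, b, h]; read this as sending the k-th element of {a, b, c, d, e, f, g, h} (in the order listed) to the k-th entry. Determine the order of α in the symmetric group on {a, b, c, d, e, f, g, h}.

Writing α as disjoint cycles, the cycle lengths are 3, 2, 2, 1.
The order is lcm(3, 2, 2) = 6.

6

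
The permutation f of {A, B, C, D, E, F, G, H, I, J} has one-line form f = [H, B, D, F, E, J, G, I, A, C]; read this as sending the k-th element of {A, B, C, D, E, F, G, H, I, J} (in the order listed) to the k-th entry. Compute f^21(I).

Tracing I → A → … returns to I after 3 steps, so I lies in a 3-cycle (A, H, I).
Since the cycle has length 3, f^21 acts on it the same as f^0 (21 mod 3 = 0).
So f^21(I) = I.

I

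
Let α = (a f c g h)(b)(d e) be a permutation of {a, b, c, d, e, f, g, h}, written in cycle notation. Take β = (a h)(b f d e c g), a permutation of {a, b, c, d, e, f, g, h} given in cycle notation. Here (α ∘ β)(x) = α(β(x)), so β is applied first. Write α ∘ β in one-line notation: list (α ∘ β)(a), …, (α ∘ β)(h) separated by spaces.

a c h d g e b f

For each element, apply β then α: a → h → a; b → f → c; c → g → h; d → e → d; e → c → g; f → d → e; g → b → b; h → a → f.
Collecting the images, α ∘ β = [a c h d g e b f].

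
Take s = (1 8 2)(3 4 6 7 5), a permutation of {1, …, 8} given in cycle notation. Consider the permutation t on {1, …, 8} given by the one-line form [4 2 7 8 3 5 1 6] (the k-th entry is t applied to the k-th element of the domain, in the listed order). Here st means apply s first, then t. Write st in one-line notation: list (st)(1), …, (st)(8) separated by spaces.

(st)(x) = t(s(x)). Computing each image: t(s(1)) = t(8) = 6, t(s(2)) = t(1) = 4, t(s(3)) = t(4) = 8, t(s(4)) = t(6) = 5, t(s(5)) = t(3) = 7, t(s(6)) = t(7) = 1, t(s(7)) = t(5) = 3, t(s(8)) = t(2) = 2.
Hence st = [6 4 8 5 7 1 3 2].

6 4 8 5 7 1 3 2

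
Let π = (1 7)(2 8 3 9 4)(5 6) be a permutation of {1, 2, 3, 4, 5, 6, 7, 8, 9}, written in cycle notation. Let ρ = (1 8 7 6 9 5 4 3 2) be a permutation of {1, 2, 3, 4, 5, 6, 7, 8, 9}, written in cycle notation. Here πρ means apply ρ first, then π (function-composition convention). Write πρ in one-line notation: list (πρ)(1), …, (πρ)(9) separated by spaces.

Chase each element through ρ then π: 1 → 8 → 3; 2 → 1 → 7; 3 → 2 → 8; 4 → 3 → 9; 5 → 4 → 2; 6 → 9 → 4; 7 → 6 → 5; 8 → 7 → 1; 9 → 5 → 6.
Collecting the images, πρ = [3 7 8 9 2 4 5 1 6].

3 7 8 9 2 4 5 1 6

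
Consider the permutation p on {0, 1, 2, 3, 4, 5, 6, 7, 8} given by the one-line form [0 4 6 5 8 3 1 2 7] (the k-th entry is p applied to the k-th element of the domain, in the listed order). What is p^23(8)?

Tracing 8 → 7 → … returns to 8 after 6 steps, so 8 lies in a 6-cycle (1, 4, 8, 7, 2, 6).
Since the cycle has length 6, p^23 acts on it the same as p^5 (23 mod 6 = 5).
Advancing 5 steps from 8: 8 → 7 → 2 → 6 → 1 → 4.

4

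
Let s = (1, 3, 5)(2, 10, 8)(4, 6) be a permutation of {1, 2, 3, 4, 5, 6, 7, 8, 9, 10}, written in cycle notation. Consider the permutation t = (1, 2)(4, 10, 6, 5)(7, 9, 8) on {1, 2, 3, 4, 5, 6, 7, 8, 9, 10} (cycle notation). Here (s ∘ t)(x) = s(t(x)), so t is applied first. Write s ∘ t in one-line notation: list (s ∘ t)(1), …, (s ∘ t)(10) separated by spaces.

10 3 5 8 6 1 9 7 2 4

For each element, apply t then s: 1 → 2 → 10; 2 → 1 → 3; 3 → 3 → 5; 4 → 10 → 8; 5 → 4 → 6; 6 → 5 → 1; 7 → 9 → 9; 8 → 7 → 7; 9 → 8 → 2; 10 → 6 → 4.
So s ∘ t in one-line form is 10 3 5 8 6 1 9 7 2 4.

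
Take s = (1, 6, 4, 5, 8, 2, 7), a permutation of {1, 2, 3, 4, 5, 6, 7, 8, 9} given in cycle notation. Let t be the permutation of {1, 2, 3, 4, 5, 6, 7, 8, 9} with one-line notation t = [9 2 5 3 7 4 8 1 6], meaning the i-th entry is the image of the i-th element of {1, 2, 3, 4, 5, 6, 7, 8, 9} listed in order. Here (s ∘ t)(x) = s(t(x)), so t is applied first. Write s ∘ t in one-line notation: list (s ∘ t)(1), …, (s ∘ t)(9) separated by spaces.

9 7 8 3 1 5 2 6 4

Chase each element through t then s: 1 → 9 → 9; 2 → 2 → 7; 3 → 5 → 8; 4 → 3 → 3; 5 → 7 → 1; 6 → 4 → 5; 7 → 8 → 2; 8 → 1 → 6; 9 → 6 → 4.
So s ∘ t in one-line form is 9 7 8 3 1 5 2 6 4.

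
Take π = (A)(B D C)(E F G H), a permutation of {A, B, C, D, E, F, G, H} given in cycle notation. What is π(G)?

Within (E F G H), G ↦ H.

H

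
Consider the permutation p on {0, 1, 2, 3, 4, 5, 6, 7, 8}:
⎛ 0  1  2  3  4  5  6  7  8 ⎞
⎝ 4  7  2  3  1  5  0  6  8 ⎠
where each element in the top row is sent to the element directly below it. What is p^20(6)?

6

Tracing 6 → 0 → … returns to 6 after 5 steps, so 6 lies in a 5-cycle (0 4 1 7 6).
On a 5-cycle, p^5 is the identity, so p^20 = p^0 there (20 ≡ 0 mod 5).
So p^20(6) = 6.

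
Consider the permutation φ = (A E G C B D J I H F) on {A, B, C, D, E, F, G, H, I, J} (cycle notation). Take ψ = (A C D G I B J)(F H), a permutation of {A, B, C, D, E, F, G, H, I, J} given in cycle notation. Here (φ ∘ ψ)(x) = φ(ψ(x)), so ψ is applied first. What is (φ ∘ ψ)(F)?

ψ(F) = H, then φ(H) = F; composing gives (φ ∘ ψ)(F) = F.

F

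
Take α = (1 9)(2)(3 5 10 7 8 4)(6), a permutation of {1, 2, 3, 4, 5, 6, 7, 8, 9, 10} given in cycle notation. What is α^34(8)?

10

8 lies in the 6-cycle (3 5 10 7 8 4).
On a 6-cycle, α^6 is the identity, so α^34 = α^4 there (34 ≡ 4 mod 6).
Advancing 4 steps from 8: 8 → 4 → 3 → 5 → 10.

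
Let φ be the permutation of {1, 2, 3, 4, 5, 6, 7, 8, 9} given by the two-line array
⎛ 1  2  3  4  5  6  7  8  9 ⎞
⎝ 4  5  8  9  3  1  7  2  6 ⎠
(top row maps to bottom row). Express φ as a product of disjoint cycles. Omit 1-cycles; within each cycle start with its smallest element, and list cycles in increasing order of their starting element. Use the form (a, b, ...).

Iterating φ from 1 gives 1 → 4 → 9 → 6 → 1; that is the 4-cycle (1, 4, 9, 6).
Repeating from the next unused element and collecting all non-trivial cycles gives (1, 4, 9, 6)(2, 5, 3, 8).

(1, 4, 9, 6)(2, 5, 3, 8)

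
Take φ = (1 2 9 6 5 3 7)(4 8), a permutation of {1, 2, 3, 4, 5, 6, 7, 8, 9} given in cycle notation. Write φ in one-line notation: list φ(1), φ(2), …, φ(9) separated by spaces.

Image by image: 1→2, 2→9, 3→7, 4→8, 5→3, 6→5, 7→1, 8→4, 9→6.
So the one-line form is 2 9 7 8 3 5 1 4 6.

2 9 7 8 3 5 1 4 6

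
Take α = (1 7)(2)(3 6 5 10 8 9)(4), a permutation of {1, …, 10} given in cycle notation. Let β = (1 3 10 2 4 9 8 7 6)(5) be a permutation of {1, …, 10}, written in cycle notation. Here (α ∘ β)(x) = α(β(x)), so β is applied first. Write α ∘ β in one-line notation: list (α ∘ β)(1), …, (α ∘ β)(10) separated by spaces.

Chase each element through β then α: 1 → 3 → 6; 2 → 4 → 4; 3 → 10 → 8; 4 → 9 → 3; 5 → 5 → 10; 6 → 1 → 7; 7 → 6 → 5; 8 → 7 → 1; 9 → 8 → 9; 10 → 2 → 2.
Collecting the images, α ∘ β = [6 4 8 3 10 7 5 1 9 2].

6 4 8 3 10 7 5 1 9 2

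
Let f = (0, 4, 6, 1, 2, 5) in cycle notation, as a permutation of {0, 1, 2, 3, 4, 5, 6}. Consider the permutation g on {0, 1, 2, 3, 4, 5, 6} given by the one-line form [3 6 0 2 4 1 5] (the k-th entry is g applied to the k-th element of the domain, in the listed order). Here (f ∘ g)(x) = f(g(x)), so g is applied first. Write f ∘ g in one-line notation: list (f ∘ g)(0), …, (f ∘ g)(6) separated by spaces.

3 1 4 5 6 2 0

(f ∘ g)(x) = f(g(x)). Computing each image: f(g(0)) = f(3) = 3, f(g(1)) = f(6) = 1, f(g(2)) = f(0) = 4, f(g(3)) = f(2) = 5, f(g(4)) = f(4) = 6, f(g(5)) = f(1) = 2, f(g(6)) = f(5) = 0.
Hence f ∘ g = [3 1 4 5 6 2 0].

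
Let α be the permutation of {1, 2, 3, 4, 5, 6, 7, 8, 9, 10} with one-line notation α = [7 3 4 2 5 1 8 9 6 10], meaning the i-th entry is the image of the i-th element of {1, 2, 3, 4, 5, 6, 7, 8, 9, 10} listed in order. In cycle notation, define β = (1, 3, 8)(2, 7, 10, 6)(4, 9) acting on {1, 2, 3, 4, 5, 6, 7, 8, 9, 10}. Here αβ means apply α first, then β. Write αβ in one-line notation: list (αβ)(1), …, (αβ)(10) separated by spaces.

For each element, apply α then β: 1 → 7 → 10; 2 → 3 → 8; 3 → 4 → 9; 4 → 2 → 7; 5 → 5 → 5; 6 → 1 → 3; 7 → 8 → 1; 8 → 9 → 4; 9 → 6 → 2; 10 → 10 → 6.
So αβ in one-line form is 10 8 9 7 5 3 1 4 2 6.

10 8 9 7 5 3 1 4 2 6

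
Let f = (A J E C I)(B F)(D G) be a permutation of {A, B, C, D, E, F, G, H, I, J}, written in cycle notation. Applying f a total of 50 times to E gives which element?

E

E lies in the 5-cycle (A J E C I).
On a 5-cycle, f^5 is the identity, so f^50 = f^0 there (50 ≡ 0 mod 5).
So f^50(E) = E.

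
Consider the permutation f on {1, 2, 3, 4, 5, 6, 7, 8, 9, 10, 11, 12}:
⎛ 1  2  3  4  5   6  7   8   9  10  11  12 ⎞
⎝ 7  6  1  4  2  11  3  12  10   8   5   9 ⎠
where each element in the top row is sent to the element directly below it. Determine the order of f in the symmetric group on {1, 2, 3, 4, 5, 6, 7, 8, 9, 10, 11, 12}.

Writing f as disjoint cycles, the cycle lengths are 4, 4, 3, 1.
The order of f is the least common multiple of its cycle lengths: lcm(4, 4, 3) = 12.

12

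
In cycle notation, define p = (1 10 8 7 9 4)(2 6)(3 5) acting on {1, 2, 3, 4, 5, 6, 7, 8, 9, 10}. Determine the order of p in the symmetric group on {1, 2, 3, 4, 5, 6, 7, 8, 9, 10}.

6

The cycle type of p is (6, 2, 2).
The order of p is the least common multiple of its cycle lengths: lcm(6, 2, 2) = 6.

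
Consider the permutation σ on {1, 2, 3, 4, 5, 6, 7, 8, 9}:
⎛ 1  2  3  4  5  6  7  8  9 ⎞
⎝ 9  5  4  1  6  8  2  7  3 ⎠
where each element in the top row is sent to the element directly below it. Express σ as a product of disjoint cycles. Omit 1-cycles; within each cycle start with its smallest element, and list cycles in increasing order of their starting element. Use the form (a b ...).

(1 9 3 4)(2 5 6 8 7)

Iterating σ from 1 gives 1 → 9 → 3 → 4 → 1; that is the 4-cycle (1 9 3 4).
Continuing from each remaining unvisited element yields (1 9 3 4)(2 5 6 8 7).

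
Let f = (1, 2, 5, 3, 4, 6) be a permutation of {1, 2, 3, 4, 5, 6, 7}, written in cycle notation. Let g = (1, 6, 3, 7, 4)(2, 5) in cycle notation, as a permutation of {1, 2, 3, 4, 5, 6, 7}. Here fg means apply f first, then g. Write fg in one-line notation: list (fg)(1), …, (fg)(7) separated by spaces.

Chase each element through f then g: 1 → 2 → 5; 2 → 5 → 2; 3 → 4 → 1; 4 → 6 → 3; 5 → 3 → 7; 6 → 1 → 6; 7 → 7 → 4.
So fg in one-line form is 5 2 1 3 7 6 4.

5 2 1 3 7 6 4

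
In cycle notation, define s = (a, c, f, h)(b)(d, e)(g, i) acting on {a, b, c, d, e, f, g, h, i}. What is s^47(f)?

c

f lies in the 4-cycle (a, c, f, h).
On a 4-cycle, s^4 is the identity, so s^47 = s^3 there (47 ≡ 3 mod 4).
Stepping 3 places around the cycle: f → h → a → c.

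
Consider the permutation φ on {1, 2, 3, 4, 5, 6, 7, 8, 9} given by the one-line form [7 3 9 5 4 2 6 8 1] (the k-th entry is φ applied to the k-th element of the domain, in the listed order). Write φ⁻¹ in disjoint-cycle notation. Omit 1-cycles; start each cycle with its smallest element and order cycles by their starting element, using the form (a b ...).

The cycle decomposition of φ is (1 7 6 2 3 9)(4 5).
Reversing each cycle (and rotating so the smallest element leads) gives φ⁻¹ = (1 9 3 2 6 7)(4 5).

(1 9 3 2 6 7)(4 5)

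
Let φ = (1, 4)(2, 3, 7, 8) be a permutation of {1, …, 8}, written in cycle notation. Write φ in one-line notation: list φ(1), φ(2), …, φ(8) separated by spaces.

Image by image: 1↦4, 2↦3, 3↦7, 4↦1, 5↦5, 6↦6, 7↦8, 8↦2.
So the one-line form is 4 3 7 1 5 6 8 2.

4 3 7 1 5 6 8 2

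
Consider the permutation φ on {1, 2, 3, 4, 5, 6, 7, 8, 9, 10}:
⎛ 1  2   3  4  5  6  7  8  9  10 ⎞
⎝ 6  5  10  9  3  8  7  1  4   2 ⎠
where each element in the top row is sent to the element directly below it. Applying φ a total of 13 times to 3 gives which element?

10

Tracing 3 → 10 → … returns to 3 after 4 steps, so 3 lies in a 4-cycle (2, 5, 3, 10).
Since the cycle has length 4, φ^13 acts on it the same as φ^1 (13 mod 4 = 1).
Advancing 1 step from 3: 3 → 10.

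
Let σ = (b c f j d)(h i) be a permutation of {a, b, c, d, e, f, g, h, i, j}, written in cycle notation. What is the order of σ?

10

The cycle type of σ is (5, 2, 1, 1, 1).
The order of σ is the least common multiple of its cycle lengths: lcm(5, 2) = 10.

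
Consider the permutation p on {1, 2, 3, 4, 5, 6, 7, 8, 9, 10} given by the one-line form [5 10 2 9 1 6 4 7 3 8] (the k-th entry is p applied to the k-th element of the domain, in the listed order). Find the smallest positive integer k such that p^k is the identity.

14

The disjoint-cycle form of p has cycle lengths 7, 2, 1.
The order is lcm(7, 2) = 14.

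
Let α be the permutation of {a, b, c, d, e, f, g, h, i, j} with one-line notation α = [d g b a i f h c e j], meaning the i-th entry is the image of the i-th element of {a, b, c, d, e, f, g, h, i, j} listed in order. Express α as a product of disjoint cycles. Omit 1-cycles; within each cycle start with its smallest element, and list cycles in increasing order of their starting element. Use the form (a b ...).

(a d)(b g h c)(e i)

Iterating α from a gives a → d → a; that is the 2-cycle (a d).
Repeating from the next unused element and collecting all non-trivial cycles gives (a d)(b g h c)(e i).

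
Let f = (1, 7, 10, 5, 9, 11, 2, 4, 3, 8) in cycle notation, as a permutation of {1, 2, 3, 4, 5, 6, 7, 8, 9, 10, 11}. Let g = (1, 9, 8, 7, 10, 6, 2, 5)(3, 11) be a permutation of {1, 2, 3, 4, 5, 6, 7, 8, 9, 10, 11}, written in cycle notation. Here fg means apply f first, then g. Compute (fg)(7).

(fg)(7) = g(f(7)). f(7) = 10, then g(10) = 6. So (fg)(7) = 6.

6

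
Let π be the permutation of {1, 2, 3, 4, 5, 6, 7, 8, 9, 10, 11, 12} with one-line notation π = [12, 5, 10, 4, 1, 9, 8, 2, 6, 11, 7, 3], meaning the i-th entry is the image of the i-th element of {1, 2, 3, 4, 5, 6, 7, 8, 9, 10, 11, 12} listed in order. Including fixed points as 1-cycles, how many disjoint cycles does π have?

3

The cycle decomposition is (1 12 3 10 11 7 8 2 5)(4)(6 9), which has 3 cycles (counting 1-cycles).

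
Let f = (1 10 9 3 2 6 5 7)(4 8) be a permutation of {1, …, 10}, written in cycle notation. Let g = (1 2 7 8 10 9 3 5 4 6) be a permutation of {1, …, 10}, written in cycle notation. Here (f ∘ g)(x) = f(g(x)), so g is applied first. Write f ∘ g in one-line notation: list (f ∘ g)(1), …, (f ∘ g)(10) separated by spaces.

6 1 7 5 8 10 4 9 2 3

Chase each element through g then f: 1 → 2 → 6; 2 → 7 → 1; 3 → 5 → 7; 4 → 6 → 5; 5 → 4 → 8; 6 → 1 → 10; 7 → 8 → 4; 8 → 10 → 9; 9 → 3 → 2; 10 → 9 → 3.
Collecting the images, f ∘ g = [6 1 7 5 8 10 4 9 2 3].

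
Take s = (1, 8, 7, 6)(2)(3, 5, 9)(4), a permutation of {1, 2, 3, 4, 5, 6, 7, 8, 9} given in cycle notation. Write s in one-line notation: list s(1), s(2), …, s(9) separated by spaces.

Each element maps to the next entry in its cycle (wrapping to the front): 1↦8, 2↦2, 3↦5, 4↦4, 5↦9, 6↦1, 7↦6, 8↦7, 9↦3.
So the one-line form is 8 2 5 4 9 1 6 7 3.

8 2 5 4 9 1 6 7 3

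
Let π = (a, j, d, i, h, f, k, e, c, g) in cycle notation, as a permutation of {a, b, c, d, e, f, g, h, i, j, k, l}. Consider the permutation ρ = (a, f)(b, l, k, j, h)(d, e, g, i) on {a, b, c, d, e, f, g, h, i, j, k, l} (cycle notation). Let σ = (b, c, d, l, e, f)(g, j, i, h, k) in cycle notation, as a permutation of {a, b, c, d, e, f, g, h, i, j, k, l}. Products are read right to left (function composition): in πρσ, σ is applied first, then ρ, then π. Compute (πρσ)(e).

j

(πρσ)(e) = π(ρ(σ(e))). σ(e) = f, then ρ(f) = a, then π(a) = j, so the result is j.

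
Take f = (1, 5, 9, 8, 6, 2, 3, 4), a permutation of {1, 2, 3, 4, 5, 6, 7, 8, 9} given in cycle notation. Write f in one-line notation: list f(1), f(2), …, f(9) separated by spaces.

5 3 4 1 9 2 7 6 8

Each element maps to the next entry in its cycle (wrapping to the front): 1↦5, 2↦3, 3↦4, 4↦1, 5↦9, 6↦2, 7↦7, 8↦6, 9↦8.
So the one-line form is 5 3 4 1 9 2 7 6 8.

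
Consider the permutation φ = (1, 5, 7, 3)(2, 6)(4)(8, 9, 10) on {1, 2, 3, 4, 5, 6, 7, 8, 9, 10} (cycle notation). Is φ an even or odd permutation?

The cycle lengths are 4, 3, 2, 1.
A cycle of length ℓ contributes ℓ−1 transpositions, so φ is a product of 3 + 2 + 1 = 6 transpositions — even.

even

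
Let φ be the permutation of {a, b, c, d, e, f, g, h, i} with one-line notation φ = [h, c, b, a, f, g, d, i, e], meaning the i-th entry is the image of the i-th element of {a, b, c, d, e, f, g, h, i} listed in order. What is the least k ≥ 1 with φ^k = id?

Writing φ as disjoint cycles, the cycle lengths are 7, 2.
The order is lcm(7, 2) = 14.

14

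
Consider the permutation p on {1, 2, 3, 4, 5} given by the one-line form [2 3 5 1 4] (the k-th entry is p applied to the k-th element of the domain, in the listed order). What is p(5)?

4

5 is element number 5 of the domain, and entry number 5 of the one-line form is 4, so p(5) = 4.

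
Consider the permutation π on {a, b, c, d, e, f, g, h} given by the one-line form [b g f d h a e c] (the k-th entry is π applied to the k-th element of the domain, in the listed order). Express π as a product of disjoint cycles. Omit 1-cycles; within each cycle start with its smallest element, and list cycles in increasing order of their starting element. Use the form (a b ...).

From a: a → b → g → e → h → c → f → a, closing the cycle (a b g e h c f).
Continuing from each remaining unvisited element yields (a b g e h c f).

(a b g e h c f)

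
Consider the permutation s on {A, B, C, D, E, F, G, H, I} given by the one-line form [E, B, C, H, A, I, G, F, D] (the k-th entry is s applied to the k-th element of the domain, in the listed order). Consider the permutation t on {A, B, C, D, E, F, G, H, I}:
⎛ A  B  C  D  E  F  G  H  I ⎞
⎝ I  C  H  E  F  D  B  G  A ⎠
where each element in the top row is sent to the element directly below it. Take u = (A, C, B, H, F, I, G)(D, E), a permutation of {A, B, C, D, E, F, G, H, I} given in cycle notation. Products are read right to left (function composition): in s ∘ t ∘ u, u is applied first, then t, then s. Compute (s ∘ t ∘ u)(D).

(s ∘ t ∘ u)(D) = s(t(u(D))). u(D) = E, then t(E) = F, then s(F) = I, so the result is I.

I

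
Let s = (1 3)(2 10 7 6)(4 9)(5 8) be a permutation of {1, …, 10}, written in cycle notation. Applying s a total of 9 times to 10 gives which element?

7

10 lies in the 4-cycle (2 10 7 6).
Powers repeat with period 4 on this cycle, and 9 mod 4 = 1, so s^9(10) = s^1(10).
Stepping 1 place around the cycle: 10 → 7.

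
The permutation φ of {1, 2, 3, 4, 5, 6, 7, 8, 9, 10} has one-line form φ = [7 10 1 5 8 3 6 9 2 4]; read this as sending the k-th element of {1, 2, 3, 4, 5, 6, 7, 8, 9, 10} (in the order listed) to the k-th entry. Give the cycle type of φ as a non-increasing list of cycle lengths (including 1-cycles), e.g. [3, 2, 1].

The disjoint cycles are (1 7 6 3)(2 10 4 5 8 9), with lengths 6, 4 in non-increasing order.

[6, 4]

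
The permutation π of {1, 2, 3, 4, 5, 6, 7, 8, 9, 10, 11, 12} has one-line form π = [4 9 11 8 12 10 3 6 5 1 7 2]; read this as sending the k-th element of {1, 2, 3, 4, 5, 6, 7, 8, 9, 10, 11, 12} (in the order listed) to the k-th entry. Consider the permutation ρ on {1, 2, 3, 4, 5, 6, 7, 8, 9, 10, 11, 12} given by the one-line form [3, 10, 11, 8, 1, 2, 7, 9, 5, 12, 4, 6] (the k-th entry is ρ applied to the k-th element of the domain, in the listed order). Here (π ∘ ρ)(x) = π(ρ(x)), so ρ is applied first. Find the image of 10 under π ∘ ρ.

2

(π ∘ ρ)(10) = π(ρ(10)). ρ(10) = 12, then π(12) = 2. So (π ∘ ρ)(10) = 2.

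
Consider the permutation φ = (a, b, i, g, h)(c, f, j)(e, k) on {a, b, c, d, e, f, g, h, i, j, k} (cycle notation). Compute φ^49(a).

h

a lies in the 5-cycle (a, b, i, g, h).
Powers repeat with period 5 on this cycle, and 49 mod 5 = 4, so φ^49(a) = φ^4(a).
Stepping 4 places around the cycle: a → b → i → g → h.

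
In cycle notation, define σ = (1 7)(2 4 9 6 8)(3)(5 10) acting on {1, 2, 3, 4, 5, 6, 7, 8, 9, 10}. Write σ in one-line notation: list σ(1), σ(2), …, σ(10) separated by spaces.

7 4 3 9 10 8 1 2 6 5

Reading each image from the cycles: 1↦7, 2↦4, 3↦3, 4↦9, 5↦10, 6↦8, 7↦1, 8↦2, 9↦6, 10↦5.
So the one-line form is 7 4 3 9 10 8 1 2 6 5.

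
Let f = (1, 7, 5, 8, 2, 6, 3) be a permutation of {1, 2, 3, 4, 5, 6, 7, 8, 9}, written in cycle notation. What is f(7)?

5

7 appears in (1, 7, 5, 8, 2, 6, 3); the next entry (wrapping around) is 5.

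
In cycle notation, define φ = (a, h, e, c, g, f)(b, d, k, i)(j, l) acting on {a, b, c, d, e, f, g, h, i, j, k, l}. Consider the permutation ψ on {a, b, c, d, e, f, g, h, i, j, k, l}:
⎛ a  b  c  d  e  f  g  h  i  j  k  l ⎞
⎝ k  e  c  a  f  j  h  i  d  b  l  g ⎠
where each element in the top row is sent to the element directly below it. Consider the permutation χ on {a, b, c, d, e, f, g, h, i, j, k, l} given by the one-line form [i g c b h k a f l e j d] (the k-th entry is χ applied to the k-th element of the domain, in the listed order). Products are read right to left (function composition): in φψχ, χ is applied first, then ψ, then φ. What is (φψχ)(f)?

Chase f: χ(f) = k; ψ(k) = l; φ(l) = j. Hence (φψχ)(f) = j.

j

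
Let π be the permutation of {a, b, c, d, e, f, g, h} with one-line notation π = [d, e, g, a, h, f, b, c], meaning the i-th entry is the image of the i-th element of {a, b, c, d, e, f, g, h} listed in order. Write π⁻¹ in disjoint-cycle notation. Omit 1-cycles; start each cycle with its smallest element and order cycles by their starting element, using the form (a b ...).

(a d)(b g c h e)

First write π in disjoint cycles: (a d)(b e h c g).
The inverse reverses every cycle; in canonical form, π⁻¹ = (a d)(b g c h e).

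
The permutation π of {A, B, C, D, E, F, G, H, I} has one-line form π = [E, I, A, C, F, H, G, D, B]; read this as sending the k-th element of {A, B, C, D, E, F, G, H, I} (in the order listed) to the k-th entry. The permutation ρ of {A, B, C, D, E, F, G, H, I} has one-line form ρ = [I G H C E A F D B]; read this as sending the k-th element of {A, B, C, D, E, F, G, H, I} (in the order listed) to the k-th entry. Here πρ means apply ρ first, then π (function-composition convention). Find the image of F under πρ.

First apply ρ: ρ(F) = A, then π(A) = E. Thus (πρ)(F) = E.

E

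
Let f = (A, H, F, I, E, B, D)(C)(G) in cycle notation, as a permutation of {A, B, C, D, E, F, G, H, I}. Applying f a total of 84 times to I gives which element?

I

I lies in the 7-cycle (A, H, F, I, E, B, D).
Since the cycle has length 7, f^84 acts on it the same as f^0 (84 mod 7 = 0).
So f^84(I) = I.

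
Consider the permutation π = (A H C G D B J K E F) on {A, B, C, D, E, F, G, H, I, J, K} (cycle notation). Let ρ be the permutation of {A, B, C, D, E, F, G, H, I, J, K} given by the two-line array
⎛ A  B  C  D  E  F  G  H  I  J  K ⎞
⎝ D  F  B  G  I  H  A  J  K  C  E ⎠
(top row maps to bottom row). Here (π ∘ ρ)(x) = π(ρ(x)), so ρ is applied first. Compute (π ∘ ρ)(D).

ρ(D) = G, then π(G) = D; composing gives (π ∘ ρ)(D) = D.

D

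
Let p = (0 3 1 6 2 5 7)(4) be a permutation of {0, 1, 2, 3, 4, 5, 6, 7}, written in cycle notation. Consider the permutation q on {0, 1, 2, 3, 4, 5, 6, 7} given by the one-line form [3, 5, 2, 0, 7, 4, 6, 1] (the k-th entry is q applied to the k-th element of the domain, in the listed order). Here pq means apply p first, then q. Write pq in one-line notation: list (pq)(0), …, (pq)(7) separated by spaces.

Chase each element through p then q: 0 → 3 → 0; 1 → 6 → 6; 2 → 5 → 4; 3 → 1 → 5; 4 → 4 → 7; 5 → 7 → 1; 6 → 2 → 2; 7 → 0 → 3.
So pq in one-line form is 0 6 4 5 7 1 2 3.

0 6 4 5 7 1 2 3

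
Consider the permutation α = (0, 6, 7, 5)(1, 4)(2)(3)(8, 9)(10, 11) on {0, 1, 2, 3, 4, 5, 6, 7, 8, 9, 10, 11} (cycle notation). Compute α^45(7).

5

7 lies in the 4-cycle (0, 6, 7, 5).
Since the cycle has length 4, α^45 acts on it the same as α^1 (45 mod 4 = 1).
Advancing 1 step from 7: 7 → 5.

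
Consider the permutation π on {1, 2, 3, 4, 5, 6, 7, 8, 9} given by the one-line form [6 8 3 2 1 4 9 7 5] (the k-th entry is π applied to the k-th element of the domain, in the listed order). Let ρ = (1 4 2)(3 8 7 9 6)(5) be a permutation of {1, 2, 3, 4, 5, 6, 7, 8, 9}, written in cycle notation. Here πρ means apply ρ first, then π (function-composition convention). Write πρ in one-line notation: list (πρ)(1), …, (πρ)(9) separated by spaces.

2 6 7 8 1 3 5 9 4

Chase each element through ρ then π: 1 → 4 → 2; 2 → 1 → 6; 3 → 8 → 7; 4 → 2 → 8; 5 → 5 → 1; 6 → 3 → 3; 7 → 9 → 5; 8 → 7 → 9; 9 → 6 → 4.
Collecting the images, πρ = [2 6 7 8 1 3 5 9 4].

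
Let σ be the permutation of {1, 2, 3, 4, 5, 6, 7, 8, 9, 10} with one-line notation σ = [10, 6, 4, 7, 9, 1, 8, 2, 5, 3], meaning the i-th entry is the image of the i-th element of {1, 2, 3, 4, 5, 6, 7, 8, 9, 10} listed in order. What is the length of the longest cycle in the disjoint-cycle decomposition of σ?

8

Decomposing into disjoint cycles gives (1, 10, 3, 4, 7, 8, 2, 6)(5, 9); the longest has length 8.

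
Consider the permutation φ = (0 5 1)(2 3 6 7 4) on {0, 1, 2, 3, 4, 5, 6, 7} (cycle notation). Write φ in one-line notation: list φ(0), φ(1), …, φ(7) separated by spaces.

5 0 3 6 2 1 7 4

Reading each image from the cycles: 0↦5, 1↦0, 2↦3, 3↦6, 4↦2, 5↦1, 6↦7, 7↦4.
Listing these in domain order gives 5 0 3 6 2 1 7 4.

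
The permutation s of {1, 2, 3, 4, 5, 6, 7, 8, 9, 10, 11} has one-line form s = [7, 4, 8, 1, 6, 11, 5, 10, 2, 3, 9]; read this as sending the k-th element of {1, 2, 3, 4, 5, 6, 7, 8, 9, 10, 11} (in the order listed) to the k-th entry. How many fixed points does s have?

0

No element satisfies s(x) = x, so there are 0 fixed points.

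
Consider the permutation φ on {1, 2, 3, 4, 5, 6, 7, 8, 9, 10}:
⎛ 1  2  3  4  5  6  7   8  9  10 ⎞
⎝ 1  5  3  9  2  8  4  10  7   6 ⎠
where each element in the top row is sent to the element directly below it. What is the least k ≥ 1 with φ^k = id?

Writing φ as disjoint cycles, the cycle lengths are 3, 3, 2, 1, 1.
Since disjoint cycles commute, ord(φ) = lcm(3, 3, 2) = 6.

6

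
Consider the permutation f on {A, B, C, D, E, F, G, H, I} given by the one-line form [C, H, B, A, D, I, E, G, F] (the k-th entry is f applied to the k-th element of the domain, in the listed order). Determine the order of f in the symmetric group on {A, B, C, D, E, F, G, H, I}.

14

Decomposing into disjoint cycles gives cycle lengths 7, 2.
The order is lcm(7, 2) = 14.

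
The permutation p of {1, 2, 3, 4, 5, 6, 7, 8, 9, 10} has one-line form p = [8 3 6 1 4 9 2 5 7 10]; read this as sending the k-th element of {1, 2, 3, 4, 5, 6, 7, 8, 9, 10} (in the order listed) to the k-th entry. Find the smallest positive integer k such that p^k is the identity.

Writing p as disjoint cycles, the cycle lengths are 5, 4, 1.
The order of p is the least common multiple of its cycle lengths: lcm(5, 4) = 20.

20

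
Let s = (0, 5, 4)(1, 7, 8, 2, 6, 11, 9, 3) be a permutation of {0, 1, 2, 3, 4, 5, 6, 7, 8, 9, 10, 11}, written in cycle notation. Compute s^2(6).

6 lies in the 8-cycle (1, 7, 8, 2, 6, 11, 9, 3).
Advancing 2 steps from 6: 6 → 11 → 9.

9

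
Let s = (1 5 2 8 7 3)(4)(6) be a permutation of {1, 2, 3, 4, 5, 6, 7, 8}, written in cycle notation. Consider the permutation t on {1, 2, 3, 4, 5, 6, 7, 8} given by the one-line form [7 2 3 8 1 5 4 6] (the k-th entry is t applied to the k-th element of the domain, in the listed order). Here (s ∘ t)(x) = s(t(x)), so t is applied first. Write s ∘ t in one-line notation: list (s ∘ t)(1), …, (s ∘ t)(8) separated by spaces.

3 8 1 7 5 2 4 6

Chase each element through t then s: 1 → 7 → 3; 2 → 2 → 8; 3 → 3 → 1; 4 → 8 → 7; 5 → 1 → 5; 6 → 5 → 2; 7 → 4 → 4; 8 → 6 → 6.
Collecting the images, s ∘ t = [3 8 1 7 5 2 4 6].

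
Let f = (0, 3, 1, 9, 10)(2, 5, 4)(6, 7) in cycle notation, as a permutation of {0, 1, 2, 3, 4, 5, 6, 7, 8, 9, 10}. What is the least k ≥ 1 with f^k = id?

The disjoint cycles have lengths 5, 3, 2, 1.
Since disjoint cycles commute, ord(f) = lcm(5, 3, 2) = 30.

30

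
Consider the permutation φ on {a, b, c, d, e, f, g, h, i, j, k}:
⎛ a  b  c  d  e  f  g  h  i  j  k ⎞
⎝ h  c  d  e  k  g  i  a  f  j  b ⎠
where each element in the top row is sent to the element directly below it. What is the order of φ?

30

The disjoint-cycle form of φ has cycle lengths 5, 3, 2, 1.
The order is lcm(5, 3, 2) = 30.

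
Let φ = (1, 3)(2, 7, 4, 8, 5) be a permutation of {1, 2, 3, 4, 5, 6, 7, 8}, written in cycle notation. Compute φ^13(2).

2 lies in the 5-cycle (2, 7, 4, 8, 5).
On a 5-cycle, φ^5 is the identity, so φ^13 = φ^3 there (13 ≡ 3 mod 5).
Stepping 3 places around the cycle: 2 → 7 → 4 → 8.

8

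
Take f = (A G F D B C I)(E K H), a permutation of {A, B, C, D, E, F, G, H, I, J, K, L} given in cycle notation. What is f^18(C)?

F

C lies in the 7-cycle (A G F D B C I).
Powers repeat with period 7 on this cycle, and 18 mod 7 = 4, so f^18(C) = f^4(C).
Stepping 4 places around the cycle: C → I → A → G → F.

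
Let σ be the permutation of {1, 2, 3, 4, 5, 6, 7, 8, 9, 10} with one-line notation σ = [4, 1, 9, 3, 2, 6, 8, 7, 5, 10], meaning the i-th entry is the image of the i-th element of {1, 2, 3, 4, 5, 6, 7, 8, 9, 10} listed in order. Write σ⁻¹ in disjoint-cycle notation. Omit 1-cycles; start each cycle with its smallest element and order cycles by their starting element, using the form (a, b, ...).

First write σ in disjoint cycles: (1, 4, 3, 9, 5, 2)(7, 8).
The inverse reverses every cycle; in canonical form, σ⁻¹ = (1, 2, 5, 9, 3, 4)(7, 8).

(1, 2, 5, 9, 3, 4)(7, 8)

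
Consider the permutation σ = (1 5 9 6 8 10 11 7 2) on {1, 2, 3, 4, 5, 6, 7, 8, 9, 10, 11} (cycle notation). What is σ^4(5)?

10

5 lies in the 9-cycle (1 5 9 6 8 10 11 7 2).
Stepping 4 places around the cycle: 5 → 9 → 6 → 8 → 10.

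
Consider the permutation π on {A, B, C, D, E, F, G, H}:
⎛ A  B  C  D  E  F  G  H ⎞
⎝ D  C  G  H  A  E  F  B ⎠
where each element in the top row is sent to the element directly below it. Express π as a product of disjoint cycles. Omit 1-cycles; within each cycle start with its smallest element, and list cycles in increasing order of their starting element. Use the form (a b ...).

(A D H B C G F E)

Iterating π from A gives A → D → H → B → C → G → F → E → A; that is the 8-cycle (A D H B C G F E).
Continuing from each remaining unvisited element yields (A D H B C G F E).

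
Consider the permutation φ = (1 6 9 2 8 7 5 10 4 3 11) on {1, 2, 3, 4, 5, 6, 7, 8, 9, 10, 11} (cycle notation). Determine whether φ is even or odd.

The cycle lengths are 11.
A cycle of length ℓ contributes ℓ−1 transpositions, so φ is a product of 10 transpositions — even.

even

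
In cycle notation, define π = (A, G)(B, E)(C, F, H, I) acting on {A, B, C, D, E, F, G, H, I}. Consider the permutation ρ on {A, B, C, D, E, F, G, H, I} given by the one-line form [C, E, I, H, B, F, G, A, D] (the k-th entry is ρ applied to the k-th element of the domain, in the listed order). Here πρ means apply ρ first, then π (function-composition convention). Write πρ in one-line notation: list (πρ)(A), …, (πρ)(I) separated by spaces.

F B C I E H A G D

Chase each element through ρ then π: A → C → F; B → E → B; C → I → C; D → H → I; E → B → E; F → F → H; G → G → A; H → A → G; I → D → D.
Collecting the images, πρ = [F B C I E H A G D].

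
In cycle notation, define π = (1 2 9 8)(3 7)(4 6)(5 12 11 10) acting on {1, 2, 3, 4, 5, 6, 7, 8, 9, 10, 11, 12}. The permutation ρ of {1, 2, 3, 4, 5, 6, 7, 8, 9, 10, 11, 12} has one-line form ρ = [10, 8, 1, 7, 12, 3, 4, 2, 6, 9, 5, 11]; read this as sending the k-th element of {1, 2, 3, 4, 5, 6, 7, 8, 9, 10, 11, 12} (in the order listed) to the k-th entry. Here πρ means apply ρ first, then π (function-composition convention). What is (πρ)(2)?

(πρ)(2) = π(ρ(2)). ρ(2) = 8, then π(8) = 1. So (πρ)(2) = 1.

1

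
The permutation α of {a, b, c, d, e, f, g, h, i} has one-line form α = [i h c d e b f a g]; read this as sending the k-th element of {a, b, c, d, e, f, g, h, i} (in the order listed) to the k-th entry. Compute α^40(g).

Tracing g → f → … returns to g after 6 steps, so g lies in a 6-cycle (a, i, g, f, b, h).
Since the cycle has length 6, α^40 acts on it the same as α^4 (40 mod 6 = 4).
Stepping 4 places around the cycle: g → f → b → h → a.

a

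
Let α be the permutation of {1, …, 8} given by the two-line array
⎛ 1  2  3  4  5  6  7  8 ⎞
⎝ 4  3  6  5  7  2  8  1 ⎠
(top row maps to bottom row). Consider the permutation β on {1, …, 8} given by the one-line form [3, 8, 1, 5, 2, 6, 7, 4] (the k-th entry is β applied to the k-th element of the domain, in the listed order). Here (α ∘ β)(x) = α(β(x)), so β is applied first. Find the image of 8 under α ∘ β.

β(8) = 4, then α(4) = 5; composing gives (α ∘ β)(8) = 5.

5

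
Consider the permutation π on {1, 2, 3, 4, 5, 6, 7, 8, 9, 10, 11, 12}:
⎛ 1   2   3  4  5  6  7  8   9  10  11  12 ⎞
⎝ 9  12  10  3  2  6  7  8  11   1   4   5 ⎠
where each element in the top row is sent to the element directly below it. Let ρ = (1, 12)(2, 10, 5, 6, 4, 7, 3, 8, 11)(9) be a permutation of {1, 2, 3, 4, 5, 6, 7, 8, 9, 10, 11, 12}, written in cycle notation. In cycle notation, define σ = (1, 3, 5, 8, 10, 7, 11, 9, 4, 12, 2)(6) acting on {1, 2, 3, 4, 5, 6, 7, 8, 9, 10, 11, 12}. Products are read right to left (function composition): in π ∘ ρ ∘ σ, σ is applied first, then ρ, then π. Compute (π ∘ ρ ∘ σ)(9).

7

Apply the permutations in order: σ(9) = 4, then ρ(4) = 7, then π(7) = 7. So (π ∘ ρ ∘ σ)(9) = 7.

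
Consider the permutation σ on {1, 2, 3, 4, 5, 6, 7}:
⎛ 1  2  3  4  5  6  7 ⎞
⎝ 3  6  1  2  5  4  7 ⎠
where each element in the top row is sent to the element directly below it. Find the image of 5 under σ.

The entry below 5 in the array is 5, so σ(5) = 5.

5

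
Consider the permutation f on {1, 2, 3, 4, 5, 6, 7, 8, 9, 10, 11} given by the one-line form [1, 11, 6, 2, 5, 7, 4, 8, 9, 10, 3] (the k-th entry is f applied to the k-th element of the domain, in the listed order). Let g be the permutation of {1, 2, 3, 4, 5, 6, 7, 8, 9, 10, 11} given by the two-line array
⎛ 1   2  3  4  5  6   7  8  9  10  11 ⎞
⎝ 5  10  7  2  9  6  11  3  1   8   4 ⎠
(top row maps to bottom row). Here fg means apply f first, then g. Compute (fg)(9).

1

(fg)(9) = g(f(9)). f(9) = 9, then g(9) = 1. So (fg)(9) = 1.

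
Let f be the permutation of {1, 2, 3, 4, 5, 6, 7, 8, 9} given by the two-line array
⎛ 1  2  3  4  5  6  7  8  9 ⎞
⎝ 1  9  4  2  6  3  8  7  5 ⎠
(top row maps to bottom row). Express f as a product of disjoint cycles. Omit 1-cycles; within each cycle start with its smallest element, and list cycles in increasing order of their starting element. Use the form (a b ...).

(2 9 5 6 3 4)(7 8)

From 2: 2 → 9 → 5 → 6 → 3 → 4 → 2, closing the cycle (2 9 5 6 3 4).
Continuing from each remaining unvisited element yields (2 9 5 6 3 4)(7 8).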